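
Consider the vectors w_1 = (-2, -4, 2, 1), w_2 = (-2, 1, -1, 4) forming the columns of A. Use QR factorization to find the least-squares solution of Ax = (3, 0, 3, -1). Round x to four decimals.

e_1 = w_1/‖w_1‖ = (-2, -4, 2, 1)/5.0000 = (-0.4000, -0.8000, 0.4000, 0.2000).
r_{12} = e_1·w_2 = 0.4000.
u_2 = w_2 − 0.4000·e_1 = (-1.8400, 1.3200, -1.1600, 3.9200).
‖u_2‖ = 4.6733, so e_2 = (-0.3937, 0.2825, -0.2482, 0.8388).
Qᵀb = (-0.2000, -2.7646).
Back-substitute: x_2 = -2.7646/4.6733 = -0.5916.
x_1 = (-0.2000 − 0.4000·(-0.5916))/5.0000 = 0.0073.

x = (0.0073, -0.5916)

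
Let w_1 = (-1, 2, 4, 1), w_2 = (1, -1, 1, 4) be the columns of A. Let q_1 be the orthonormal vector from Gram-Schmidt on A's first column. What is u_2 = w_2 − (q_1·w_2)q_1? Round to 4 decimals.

w_1 = (-1, 2, 4, 1); ‖w_1‖ = 4.6904, so q_1 = (-0.2132, 0.4264, 0.8528, 0.2132).
q_1·w_2 = (-0.2132)·1 + 0.4264·(-1) + 0.8528·1 + 0.2132·4 = 1.0660.
u_2 = w_2 − 1.0660·q_1 = (1.2273, -1.4545, 0.0909, 3.7727).

u_2 = (1.2273, -1.4545, 0.0909, 3.7727)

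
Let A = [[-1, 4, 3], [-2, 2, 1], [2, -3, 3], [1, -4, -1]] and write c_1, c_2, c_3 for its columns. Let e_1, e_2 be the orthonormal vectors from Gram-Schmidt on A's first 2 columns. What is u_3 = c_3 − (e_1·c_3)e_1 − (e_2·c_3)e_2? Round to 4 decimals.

u_3 = (1.4286, 2.1429, 2.5714, 0.5714)

c_1 = (-1, -2, 2, 1); ‖c_1‖ = 3.1623, so e_1 = (-0.3162, -0.6325, 0.6325, 0.3162).
e_1·c_2 = (-0.3162)·4 + (-0.6325)·2 + 0.6325·(-3) + 0.3162·(-4) = -5.6921.
u_2 = c_2 + 5.6921·e_1 = (2.2000, -1.6000, 0.6000, -2.2000).
‖u_2‖ = 3.5496, so e_2 = (0.6198, -0.4507, 0.1690, -0.6198).
e_1·c_3 = (-0.3162)·3 + (-0.6325)·1 + 0.6325·3 + 0.3162·(-1) = 0.0000; e_2·c_3 = 0.6198·3 + (-0.4507)·1 + 0.1690·3 + (-0.6198)·(-1) = 2.5355.
u_3 = c_3 − 0.0000·e_1 − 2.5355·e_2 = (1.4286, 2.1429, 2.5714, 0.5714).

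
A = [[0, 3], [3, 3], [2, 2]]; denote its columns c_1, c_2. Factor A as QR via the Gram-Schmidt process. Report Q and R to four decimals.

e_1 = c_1/‖c_1‖ = (0, 3, 2)/3.6056 = (0.0000, 0.8321, 0.5547).
r_{12} = e_1·c_2 = 3.6056.
u_2 = c_2 − 3.6056·e_1 = (3.0000, 0.0000, 0.0000).
‖u_2‖ = 3.0000, so e_2 = (1.0000, 0.0000, 0.0000).

Q = [[0.0000, 1.0000], [0.8321, 0.0000], [0.5547, 0.0000]], R = [[3.6056, 3.6056], [0.0000, 3.0000]]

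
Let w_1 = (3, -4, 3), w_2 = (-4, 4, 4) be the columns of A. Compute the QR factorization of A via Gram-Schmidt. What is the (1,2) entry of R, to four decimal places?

w_1 = (3, -4, 3); ‖w_1‖ = 5.8310, so e_1 = (0.5145, -0.6860, 0.5145).
r_{12} = e_1·w_2 = -2.7440.

r_{12} = -2.7440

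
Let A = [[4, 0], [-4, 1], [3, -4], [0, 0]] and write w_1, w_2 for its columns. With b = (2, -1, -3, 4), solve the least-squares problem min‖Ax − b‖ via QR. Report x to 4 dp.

e_1 = w_1/‖w_1‖ = (4, -4, 3, 0)/6.4031 = (0.6247, -0.6247, 0.4685, 0.0000).
r_{12} = e_1·w_2 = -2.4988.
u_2 = w_2 + 2.4988·e_1 = (1.5610, -0.5610, -2.8293, 0.0000).
‖u_2‖ = 3.2796, so e_2 = (0.4760, -0.1710, -0.8627, 0.0000).
Qᵀb = (0.4685, 3.7110).
Back-substitute: x_2 = 3.7110/3.2796 = 1.1315.
x_1 = (0.4685 + 2.4988·1.1315)/6.4031 = 0.5147.

x = (0.5147, 1.1315)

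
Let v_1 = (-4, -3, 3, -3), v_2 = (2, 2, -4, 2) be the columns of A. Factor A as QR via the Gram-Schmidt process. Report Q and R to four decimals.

Q = [[-0.6100, -0.4774], [-0.4575, -0.1137], [0.4575, -0.8639], [-0.4575, -0.1137]], R = [[6.5574, -4.8800], [0.0000, 2.0460]]

q_1 = v_1/‖v_1‖ = (-4, -3, 3, -3)/6.5574 = (-0.6100, -0.4575, 0.4575, -0.4575).
r_{12} = q_1·v_2 = -4.8800.
u_2 = v_2 + 4.8800·q_1 = (-0.9767, -0.2326, -1.7674, -0.2326).
‖u_2‖ = 2.0460, so q_2 = (-0.4774, -0.1137, -0.8639, -0.1137).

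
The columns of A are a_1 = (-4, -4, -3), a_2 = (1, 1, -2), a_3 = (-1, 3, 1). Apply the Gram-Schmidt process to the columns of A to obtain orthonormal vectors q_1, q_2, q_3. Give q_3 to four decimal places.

q_1 = a_1/‖a_1‖ = (-4, -4, -3)/6.4031 = (-0.6247, -0.6247, -0.4685).
r_{12} = q_1·a_2 = -0.3123.
u_2 = a_2 + 0.3123·q_1 = (0.8049, 0.8049, -2.1463).
‖u_2‖ = 2.4295, so q_2 = (0.3313, 0.3313, -0.8835).
r_{13} = q_1·a_3 = -1.7179; r_{23} = q_2·a_3 = -0.2209.
u_3 = a_3 + 1.7179·q_1 + 0.2209·q_2 = (-2.0000, 2.0000, 0.0000).
‖u_3‖ = 2.8284, so q_3 = (-0.7071, 0.7071, 0.0000).

q_3 = (-0.7071, 0.7071, 0.0000)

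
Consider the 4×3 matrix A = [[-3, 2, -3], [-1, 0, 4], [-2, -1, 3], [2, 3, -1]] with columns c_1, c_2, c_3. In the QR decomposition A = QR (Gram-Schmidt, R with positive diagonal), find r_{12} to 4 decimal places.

e_1 = c_1/‖c_1‖ = (-3, -1, -2, 2)/4.2426 = (-0.7071, -0.2357, -0.4714, 0.4714).
r_{12} = e_1·c_2 = 0.4714.

r_{12} = 0.4714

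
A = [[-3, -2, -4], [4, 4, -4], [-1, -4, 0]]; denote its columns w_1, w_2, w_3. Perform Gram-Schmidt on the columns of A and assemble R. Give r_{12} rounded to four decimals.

r_{12} = 5.0990

w_1 = (-3, 4, -1); ‖w_1‖ = 5.0990, so e_1 = (-0.5883, 0.7845, -0.1961).
r_{12} = e_1·w_2 = 5.0990.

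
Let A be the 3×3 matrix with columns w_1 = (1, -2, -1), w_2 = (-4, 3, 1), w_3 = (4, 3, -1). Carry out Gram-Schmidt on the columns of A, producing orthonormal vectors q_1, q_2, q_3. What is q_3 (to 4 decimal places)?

q_3 = (0.1690, 0.5071, -0.8452)

q_1 = w_1/‖w_1‖ = (1, -2, -1)/2.4495 = (0.4082, -0.8165, -0.4082).
r_{12} = q_1·w_2 = -4.4907.
u_2 = w_2 + 4.4907·q_1 = (-2.1667, -0.6667, -0.8333).
‖u_2‖ = 2.4152, so q_2 = (-0.8971, -0.2760, -0.3450).
r_{13} = q_1·w_3 = -0.4082; r_{23} = q_2·w_3 = -4.0714.
u_3 = w_3 + 0.4082·q_1 + 4.0714·q_2 = (0.5143, 1.5429, -2.5714).
‖u_3‖ = 3.0426, so q_3 = (0.1690, 0.5071, -0.8452).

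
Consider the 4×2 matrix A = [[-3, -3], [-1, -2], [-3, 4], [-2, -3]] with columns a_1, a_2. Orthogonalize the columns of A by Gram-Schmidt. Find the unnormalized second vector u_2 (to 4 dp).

u_2 = (-2.3478, -1.7826, 4.6522, -2.5652)

q_1 = a_1/‖a_1‖ = (-3, -1, -3, -2)/4.7958 = (-0.6255, -0.2085, -0.6255, -0.4170).
r_{12} = q_1·a_2 = 1.0426.
u_2 = a_2 − 1.0426·q_1 = (-2.3478, -1.7826, 4.6522, -2.5652).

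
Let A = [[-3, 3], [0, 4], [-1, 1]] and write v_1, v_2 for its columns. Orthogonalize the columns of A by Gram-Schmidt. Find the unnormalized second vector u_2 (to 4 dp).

u_2 = (0.0000, 4.0000, 0.0000)

v_1 = (-3, 0, -1); ‖v_1‖ = 3.1623, so q_1 = (-0.9487, 0.0000, -0.3162).
q_1·v_2 = (-0.9487)·3 + 0.0000·4 + (-0.3162)·1 = -3.1623.
u_2 = v_2 + 3.1623·q_1 = (0.0000, 4.0000, 0.0000).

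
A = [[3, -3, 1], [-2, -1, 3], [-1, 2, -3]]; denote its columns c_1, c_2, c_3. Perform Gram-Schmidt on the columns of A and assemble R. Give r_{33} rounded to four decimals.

r_{33} = 1.2123

c_1 = (3, -2, -1); ‖c_1‖ = 3.7417, so e_1 = (0.8018, -0.5345, -0.2673).
e_1·c_2 = 0.8018·(-3) + (-0.5345)·(-1) + (-0.2673)·2 = -2.4054.
u_2 = c_2 + 2.4054·e_1 = (-1.0714, -2.2857, 1.3571).
‖u_2‖ = 2.8661, so e_2 = (-0.3738, -0.7975, 0.4735).
e_1·c_3 = 0.8018·1 + (-0.5345)·3 + (-0.2673)·(-3) = 0.0000; e_2·c_3 = (-0.3738)·1 + (-0.7975)·3 + 0.4735·(-3) = -4.1869.
u_3 = c_3 + 0.0000·e_1 + 4.1869·e_2 = (-0.5652, -0.3391, -1.0174).
r_{33} = ‖u_3‖ = 1.2123.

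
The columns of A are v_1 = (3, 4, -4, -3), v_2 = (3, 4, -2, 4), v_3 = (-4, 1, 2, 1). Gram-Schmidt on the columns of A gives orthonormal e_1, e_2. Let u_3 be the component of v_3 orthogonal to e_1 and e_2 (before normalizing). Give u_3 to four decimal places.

u_3 = (-2.8590, 2.5213, 0.4798, -0.1371)

e_1 = v_1/‖v_1‖ = (3, 4, -4, -3)/7.0711 = (0.4243, 0.5657, -0.5657, -0.4243).
r_{12} = e_1·v_2 = 2.9698.
u_2 = v_2 − 2.9698·e_1 = (1.7400, 2.3200, -0.3200, 5.2600).
‖u_2‖ = 6.0150, so e_2 = (0.2893, 0.3857, -0.0532, 0.8745).
r_{13} = e_1·v_3 = -2.6870; r_{23} = e_2·v_3 = -0.0033.
u_3 = v_3 + 2.6870·e_1 + 0.0033·e_2 = (-2.8590, 2.5213, 0.4798, -0.1371).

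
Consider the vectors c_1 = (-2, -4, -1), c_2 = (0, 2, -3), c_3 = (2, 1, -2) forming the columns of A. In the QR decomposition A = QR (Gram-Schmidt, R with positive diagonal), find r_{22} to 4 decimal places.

r_{22} = 3.4365

c_1 = (-2, -4, -1); ‖c_1‖ = 4.5826, so e_1 = (-0.4364, -0.8729, -0.2182).
e_1·c_2 = (-0.4364)·0 + (-0.8729)·2 + (-0.2182)·(-3) = -1.0911.
u_2 = c_2 + 1.0911·e_1 = (-0.4762, 1.0476, -3.2381).
r_{22} = ‖u_2‖ = 3.4365.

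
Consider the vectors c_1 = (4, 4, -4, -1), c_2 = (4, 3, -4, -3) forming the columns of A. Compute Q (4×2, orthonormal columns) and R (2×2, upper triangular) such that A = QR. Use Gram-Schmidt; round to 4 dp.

e_1 = c_1/‖c_1‖ = (4, 4, -4, -1)/7.0000 = (0.5714, 0.5714, -0.5714, -0.1429).
r_{12} = e_1·c_2 = 6.7143.
u_2 = c_2 − 6.7143·e_1 = (0.1633, -0.8367, -0.1633, -2.0408).
‖u_2‖ = 2.2177, so e_2 = (0.0736, -0.3773, -0.0736, -0.9202).

Q = [[0.5714, 0.0736], [0.5714, -0.3773], [-0.5714, -0.0736], [-0.1429, -0.9202]], R = [[7.0000, 6.7143], [0.0000, 2.2177]]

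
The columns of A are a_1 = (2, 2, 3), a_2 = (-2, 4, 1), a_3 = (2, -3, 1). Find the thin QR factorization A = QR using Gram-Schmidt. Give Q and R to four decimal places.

Q = [[0.4851, -0.6633, -0.5698], [0.4851, 0.7463, -0.4558], [0.7276, -0.0553, 0.6838]], R = [[4.1231, 1.6977, 0.2425], [0.0000, 4.2565, -3.6208], [0.0000, 0.0000, 0.9117]]

a_1 = (2, 2, 3); ‖a_1‖ = 4.1231, so q_1 = (0.4851, 0.4851, 0.7276).
q_1·a_2 = 0.4851·(-2) + 0.4851·4 + 0.7276·1 = 1.6977.
u_2 = a_2 − 1.6977·q_1 = (-2.8235, 3.1765, -0.2353).
‖u_2‖ = 4.2565, so q_2 = (-0.6633, 0.7463, -0.0553).
q_1·a_3 = 0.4851·2 + 0.4851·(-3) + 0.7276·1 = 0.2425; q_2·a_3 = (-0.6633)·2 + 0.7463·(-3) + (-0.0553)·1 = -3.6208.
u_3 = a_3 − 0.2425·q_1 + 3.6208·q_2 = (-0.5195, -0.4156, 0.6234).
‖u_3‖ = 0.9117, so q_3 = (-0.5698, -0.4558, 0.6838).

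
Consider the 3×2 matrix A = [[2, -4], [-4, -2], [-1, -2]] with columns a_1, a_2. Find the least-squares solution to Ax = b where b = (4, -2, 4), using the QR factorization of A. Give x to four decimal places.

a_1 = (2, -4, -1); ‖a_1‖ = 4.5826, so e_1 = (0.4364, -0.8729, -0.2182).
e_1·a_2 = 0.4364·(-4) + (-0.8729)·(-2) + (-0.2182)·(-2) = 0.4364.
u_2 = a_2 − 0.4364·e_1 = (-4.1905, -1.6190, -1.9048).
‖u_2‖ = 4.8795, so e_2 = (-0.8588, -0.3318, -0.3904).
Qᵀb = (2.6186, -4.3330).
Back-substitute: x_2 = -4.3330/4.8795 = -0.8880.
x_1 = (2.6186 − 0.4364·(-0.8880))/4.5826 = 0.6560.

x = (0.6560, -0.8880)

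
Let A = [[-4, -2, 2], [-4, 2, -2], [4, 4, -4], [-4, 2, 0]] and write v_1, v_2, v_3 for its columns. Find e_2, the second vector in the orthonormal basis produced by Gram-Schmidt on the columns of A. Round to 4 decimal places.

e_2 = (-0.2887, 0.4811, 0.6736, 0.4811)

v_1 = (-4, -4, 4, -4); ‖v_1‖ = 8.0000, so e_1 = (-0.5000, -0.5000, 0.5000, -0.5000).
e_1·v_2 = (-0.5000)·(-2) + (-0.5000)·2 + 0.5000·4 + (-0.5000)·2 = 1.0000.
u_2 = v_2 − 1.0000·e_1 = (-1.5000, 2.5000, 3.5000, 2.5000).
‖u_2‖ = 5.1962, so e_2 = (-0.2887, 0.4811, 0.6736, 0.4811).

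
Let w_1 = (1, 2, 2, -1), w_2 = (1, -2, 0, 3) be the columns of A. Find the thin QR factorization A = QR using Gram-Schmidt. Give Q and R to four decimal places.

Q = [[0.3162, 0.4961], [0.6325, -0.2481], [0.6325, 0.3721], [-0.3162, 0.7442]], R = [[3.1623, -1.8974], [0.0000, 3.2249]]

w_1 = (1, 2, 2, -1); ‖w_1‖ = 3.1623, so q_1 = (0.3162, 0.6325, 0.6325, -0.3162).
q_1·w_2 = 0.3162·1 + 0.6325·(-2) + 0.6325·0 + (-0.3162)·3 = -1.8974.
u_2 = w_2 + 1.8974·q_1 = (1.6000, -0.8000, 1.2000, 2.4000).
‖u_2‖ = 3.2249, so q_2 = (0.4961, -0.2481, 0.3721, 0.7442).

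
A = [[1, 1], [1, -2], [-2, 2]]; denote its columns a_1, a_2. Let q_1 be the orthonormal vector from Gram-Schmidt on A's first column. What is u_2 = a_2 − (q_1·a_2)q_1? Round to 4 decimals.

q_1 = a_1/‖a_1‖ = (1, 1, -2)/2.4495 = (0.4082, 0.4082, -0.8165).
r_{12} = q_1·a_2 = -2.0412.
u_2 = a_2 + 2.0412·q_1 = (1.8333, -1.1667, 0.3333).

u_2 = (1.8333, -1.1667, 0.3333)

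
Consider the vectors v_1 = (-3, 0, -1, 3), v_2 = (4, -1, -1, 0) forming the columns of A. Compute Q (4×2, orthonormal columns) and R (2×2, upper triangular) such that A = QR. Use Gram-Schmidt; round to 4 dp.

Q = [[-0.6882, 0.6636], [0.0000, -0.2932], [-0.2294, -0.4630], [0.6882, 0.5093]], R = [[4.3589, -2.5236], [0.0000, 3.4105]]

v_1 = (-3, 0, -1, 3); ‖v_1‖ = 4.3589, so e_1 = (-0.6882, 0.0000, -0.2294, 0.6882).
e_1·v_2 = (-0.6882)·4 + 0.0000·(-1) + (-0.2294)·(-1) + 0.6882·0 = -2.5236.
u_2 = v_2 + 2.5236·e_1 = (2.2632, -1.0000, -1.5789, 1.7368).
‖u_2‖ = 3.4105, so e_2 = (0.6636, -0.2932, -0.4630, 0.5093).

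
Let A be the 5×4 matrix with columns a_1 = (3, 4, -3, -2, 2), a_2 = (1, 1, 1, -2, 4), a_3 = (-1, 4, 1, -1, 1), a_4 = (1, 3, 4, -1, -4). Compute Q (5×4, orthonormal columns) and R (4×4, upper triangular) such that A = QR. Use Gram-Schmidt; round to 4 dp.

q_1 = a_1/‖a_1‖ = (3, 4, -3, -2, 2)/6.4807 = (0.4629, 0.6172, -0.4629, -0.3086, 0.3086).
r_{12} = q_1·a_2 = 2.4689.
u_2 = a_2 − 2.4689·q_1 = (-0.1429, -0.5238, 2.1429, -1.2381, 3.2381).
‖u_2‖ = 4.1115, so q_2 = (-0.0347, -0.1274, 0.5212, -0.3011, 0.7876).
r_{13} = q_1·a_3 = 2.1602; r_{23} = q_2·a_3 = 1.1350.
u_3 = a_3 − 2.1602·q_1 − 1.1350·q_2 = (-1.9606, 2.8113, 1.4085, 0.0085, -0.5606).
‖u_3‖ = 3.7477, so q_3 = (-0.5231, 0.7501, 0.3758, 0.0023, -0.1496).
r_{14} = q_1·a_4 = -0.4629; r_{24} = q_2·a_4 = -1.1813; r_{34} = q_3·a_4 = 3.8266.
u_4 = a_4 + 0.4629·q_1 + 1.1813·q_2 − 3.8266·q_3 = (3.1751, 0.2647, 2.9633, -1.5072, -2.3544).
‖u_4‖ = 5.1718, so q_4 = (0.6139, 0.0512, 0.5730, -0.2914, -0.4552).

Q = [[0.4629, -0.0347, -0.5231, 0.6139], [0.6172, -0.1274, 0.7501, 0.0512], [-0.4629, 0.5212, 0.3758, 0.5730], [-0.3086, -0.3011, 0.0023, -0.2914], [0.3086, 0.7876, -0.1496, -0.4552]], R = [[6.4807, 2.4689, 2.1602, -0.4629], [0.0000, 4.1115, 1.1350, -1.1813], [0.0000, 0.0000, 3.7477, 3.8266], [0.0000, 0.0000, 0.0000, 5.1718]]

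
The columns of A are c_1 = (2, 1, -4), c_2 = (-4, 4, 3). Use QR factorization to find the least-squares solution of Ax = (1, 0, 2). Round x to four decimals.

x = (-0.3537, -0.0893)

c_1 = (2, 1, -4); ‖c_1‖ = 4.5826, so q_1 = (0.4364, 0.2182, -0.8729).
q_1·c_2 = 0.4364·(-4) + 0.2182·4 + (-0.8729)·3 = -3.4915.
u_2 = c_2 + 3.4915·q_1 = (-2.4762, 4.7619, -0.0476).
‖u_2‖ = 5.3675, so q_2 = (-0.4613, 0.8872, -0.0089).
Qᵀb = (-1.3093, -0.4791).
Back-substitute: x_2 = -0.4791/5.3675 = -0.0893.
x_1 = (-1.3093 + 3.4915·(-0.0893))/4.5826 = -0.3537.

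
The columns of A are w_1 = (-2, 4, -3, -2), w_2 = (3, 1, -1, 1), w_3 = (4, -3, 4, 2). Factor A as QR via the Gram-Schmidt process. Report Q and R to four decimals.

w_1 = (-2, 4, -3, -2); ‖w_1‖ = 5.7446, so q_1 = (-0.3482, 0.6963, -0.5222, -0.3482).
q_1·w_2 = (-0.3482)·3 + 0.6963·1 + (-0.5222)·(-1) + (-0.3482)·1 = -0.1741.
u_2 = w_2 + 0.1741·q_1 = (2.9394, 1.1212, -1.0909, 0.9394).
‖u_2‖ = 3.4597, so q_2 = (0.8496, 0.3241, -0.3153, 0.2715).
q_1·w_3 = (-0.3482)·4 + 0.6963·(-3) + (-0.5222)·4 + (-0.3482)·2 = -6.2668; q_2·w_3 = 0.8496·4 + 0.3241·(-3) + (-0.3153)·4 + 0.2715·2 = 1.7080.
u_3 = w_3 + 6.2668·q_1 − 1.7080·q_2 = (0.3671, 0.8101, 1.2658, -0.6456).
‖u_3‖ = 1.6763, so q_3 = (0.2190, 0.4833, 0.7551, -0.3851).

Q = [[-0.3482, 0.8496, 0.2190], [0.6963, 0.3241, 0.4833], [-0.5222, -0.3153, 0.7551], [-0.3482, 0.2715, -0.3851]], R = [[5.7446, -0.1741, -6.2668], [0.0000, 3.4597, 1.7080], [0.0000, 0.0000, 1.6763]]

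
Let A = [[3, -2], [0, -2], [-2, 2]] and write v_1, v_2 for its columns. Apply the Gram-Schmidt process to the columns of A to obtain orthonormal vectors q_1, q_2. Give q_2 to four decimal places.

q_2 = (0.1482, -0.9636, 0.2224)

q_1 = v_1/‖v_1‖ = (3, 0, -2)/3.6056 = (0.8321, 0.0000, -0.5547).
r_{12} = q_1·v_2 = -2.7735.
u_2 = v_2 + 2.7735·q_1 = (0.3077, -2.0000, 0.4615).
‖u_2‖ = 2.0755, so q_2 = (0.1482, -0.9636, 0.2224).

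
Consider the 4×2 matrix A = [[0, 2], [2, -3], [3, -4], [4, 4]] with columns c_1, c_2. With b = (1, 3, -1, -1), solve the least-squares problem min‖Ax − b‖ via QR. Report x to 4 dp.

x = (-0.0453, -0.1576)

c_1 = (0, 2, 3, 4); ‖c_1‖ = 5.3852, so q_1 = (0.0000, 0.3714, 0.5571, 0.7428).
q_1·c_2 = 0.0000·2 + 0.3714·(-3) + 0.5571·(-4) + 0.7428·4 = -0.3714.
u_2 = c_2 + 0.3714·q_1 = (2.0000, -2.8621, -3.7931, 4.2759).
‖u_2‖ = 6.6979, so q_2 = (0.2986, -0.4273, -0.5663, 0.6384).
Qᵀb = (-0.1857, -1.0554).
Back-substitute: x_2 = -1.0554/6.6979 = -0.1576.
x_1 = (-0.1857 + 0.3714·(-0.1576))/5.3852 = -0.0453.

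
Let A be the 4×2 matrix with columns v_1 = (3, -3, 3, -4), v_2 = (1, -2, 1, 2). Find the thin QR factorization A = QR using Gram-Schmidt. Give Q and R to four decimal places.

Q = [[0.4575, 0.2323], [-0.4575, -0.5546], [0.4575, 0.2323], [-0.6100, 0.7645]], R = [[6.5574, 0.6100], [0.0000, 3.1029]]

v_1 = (3, -3, 3, -4); ‖v_1‖ = 6.5574, so e_1 = (0.4575, -0.4575, 0.4575, -0.6100).
e_1·v_2 = 0.4575·1 + (-0.4575)·(-2) + 0.4575·1 + (-0.6100)·2 = 0.6100.
u_2 = v_2 − 0.6100·e_1 = (0.7209, -1.7209, 0.7209, 2.3721).
‖u_2‖ = 3.1029, so e_2 = (0.2323, -0.5546, 0.2323, 0.7645).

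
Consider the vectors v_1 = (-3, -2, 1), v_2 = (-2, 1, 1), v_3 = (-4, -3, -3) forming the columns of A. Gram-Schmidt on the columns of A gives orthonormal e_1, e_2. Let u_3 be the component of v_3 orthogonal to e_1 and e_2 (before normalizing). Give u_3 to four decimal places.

u_3 = (-1.5254, 0.5085, -3.5593)

e_1 = v_1/‖v_1‖ = (-3, -2, 1)/3.7417 = (-0.8018, -0.5345, 0.2673).
r_{12} = e_1·v_2 = 1.3363.
u_2 = v_2 − 1.3363·e_1 = (-0.9286, 1.7143, 0.6429).
‖u_2‖ = 2.0529, so e_2 = (-0.4523, 0.8351, 0.3132).
r_{13} = e_1·v_3 = 4.0089; r_{23} = e_2·v_3 = -1.6353.
u_3 = v_3 − 4.0089·e_1 + 1.6353·e_2 = (-1.5254, 0.5085, -3.5593).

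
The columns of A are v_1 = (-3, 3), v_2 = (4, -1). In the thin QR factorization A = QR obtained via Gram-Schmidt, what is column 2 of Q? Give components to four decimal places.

v_1 = (-3, 3); ‖v_1‖ = 4.2426, so e_1 = (-0.7071, 0.7071).
e_1·v_2 = (-0.7071)·4 + 0.7071·(-1) = -3.5355.
u_2 = v_2 + 3.5355·e_1 = (1.5000, 1.5000).
‖u_2‖ = 2.1213, so e_2 = (0.7071, 0.7071).

e_2 = (0.7071, 0.7071)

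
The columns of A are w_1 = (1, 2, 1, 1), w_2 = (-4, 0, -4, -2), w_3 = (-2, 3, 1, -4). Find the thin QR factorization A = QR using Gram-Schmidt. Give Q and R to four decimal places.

w_1 = (1, 2, 1, 1); ‖w_1‖ = 2.6458, so q_1 = (0.3780, 0.7559, 0.3780, 0.3780).
q_1·w_2 = 0.3780·(-4) + 0.7559·0 + 0.3780·(-4) + 0.3780·(-2) = -3.7796.
u_2 = w_2 + 3.7796·q_1 = (-2.5714, 2.8571, -2.5714, -0.5714).
‖u_2‖ = 4.6599, so q_2 = (-0.5518, 0.6131, -0.5518, -0.1226).
q_1·w_3 = 0.3780·(-2) + 0.7559·3 + 0.3780·1 + 0.3780·(-4) = 0.3780; q_2·w_3 = (-0.5518)·(-2) + 0.6131·3 + (-0.5518)·1 + (-0.1226)·(-4) = 2.8818.
u_3 = w_3 − 0.3780·q_1 − 2.8818·q_2 = (-0.5526, 0.9474, 2.4474, -3.7895).
‖u_3‖ = 4.6425, so q_3 = (-0.1190, 0.2041, 0.5272, -0.8163).

Q = [[0.3780, -0.5518, -0.1190], [0.7559, 0.6131, 0.2041], [0.3780, -0.5518, 0.5272], [0.3780, -0.1226, -0.8163]], R = [[2.6458, -3.7796, 0.3780], [0.0000, 4.6599, 2.8818], [0.0000, 0.0000, 4.6425]]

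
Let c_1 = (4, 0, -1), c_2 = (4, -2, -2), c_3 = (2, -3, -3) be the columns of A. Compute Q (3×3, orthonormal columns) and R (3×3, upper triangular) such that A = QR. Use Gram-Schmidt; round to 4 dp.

c_1 = (4, 0, -1); ‖c_1‖ = 4.1231, so q_1 = (0.9701, 0.0000, -0.2425).
q_1·c_2 = 0.9701·4 + 0.0000·(-2) + (-0.2425)·(-2) = 4.3656.
u_2 = c_2 − 4.3656·q_1 = (-0.2353, -2.0000, -0.9412).
‖u_2‖ = 2.2229, so q_2 = (-0.1059, -0.8997, -0.4234).
q_1·c_3 = 0.9701·2 + 0.0000·(-3) + (-0.2425)·(-3) = 2.6679; q_2·c_3 = (-0.1059)·2 + (-0.8997)·(-3) + (-0.4234)·(-3) = 3.7577.
u_3 = c_3 − 2.6679·q_1 − 3.7577·q_2 = (-0.1905, 0.3810, -0.7619).
‖u_3‖ = 0.8729, so q_3 = (-0.2182, 0.4364, -0.8729).

Q = [[0.9701, -0.1059, -0.2182], [0.0000, -0.8997, 0.4364], [-0.2425, -0.4234, -0.8729]], R = [[4.1231, 4.3656, 2.6679], [0.0000, 2.2229, 3.7577], [0.0000, 0.0000, 0.8729]]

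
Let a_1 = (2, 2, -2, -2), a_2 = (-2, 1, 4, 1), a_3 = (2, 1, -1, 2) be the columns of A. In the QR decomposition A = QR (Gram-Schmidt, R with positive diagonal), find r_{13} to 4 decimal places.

r_{13} = 1.0000

a_1 = (2, 2, -2, -2); ‖a_1‖ = 4.0000, so q_1 = (0.5000, 0.5000, -0.5000, -0.5000).
r_{13} = q_1·a_3 = 1.0000.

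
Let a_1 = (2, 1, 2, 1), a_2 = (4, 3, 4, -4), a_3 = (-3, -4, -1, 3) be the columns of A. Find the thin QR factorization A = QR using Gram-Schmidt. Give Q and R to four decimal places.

Q = [[0.6325, 0.1703, -0.1688], [0.3162, 0.2554, -0.7614], [0.6325, 0.1703, 0.6130], [0.3162, -0.9364, -0.1269]], R = [[3.1623, 4.7434, -2.8460], [0.0000, 5.8737, -4.5117], [0.0000, 0.0000, 2.5583]]

a_1 = (2, 1, 2, 1); ‖a_1‖ = 3.1623, so e_1 = (0.6325, 0.3162, 0.6325, 0.3162).
e_1·a_2 = 0.6325·4 + 0.3162·3 + 0.6325·4 + 0.3162·(-4) = 4.7434.
u_2 = a_2 − 4.7434·e_1 = (1.0000, 1.5000, 1.0000, -5.5000).
‖u_2‖ = 5.8737, so e_2 = (0.1703, 0.2554, 0.1703, -0.9364).
e_1·a_3 = 0.6325·(-3) + 0.3162·(-4) + 0.6325·(-1) + 0.3162·3 = -2.8460; e_2·a_3 = 0.1703·(-3) + 0.2554·(-4) + 0.1703·(-1) + (-0.9364)·3 = -4.5117.
u_3 = a_3 + 2.8460·e_1 + 4.5117·e_2 = (-0.4319, -1.9478, 1.5681, -0.3246).
‖u_3‖ = 2.5583, so e_3 = (-0.1688, -0.7614, 0.6130, -0.1269).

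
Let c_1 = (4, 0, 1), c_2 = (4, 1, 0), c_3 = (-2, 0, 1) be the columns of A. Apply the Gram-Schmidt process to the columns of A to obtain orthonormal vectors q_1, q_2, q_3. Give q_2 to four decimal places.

q_1 = c_1/‖c_1‖ = (4, 0, 1)/4.1231 = (0.9701, 0.0000, 0.2425).
r_{12} = q_1·c_2 = 3.8806.
u_2 = c_2 − 3.8806·q_1 = (0.2353, 1.0000, -0.9412).
‖u_2‖ = 1.3933, so q_2 = (0.1689, 0.7177, -0.6755).

q_2 = (0.1689, 0.7177, -0.6755)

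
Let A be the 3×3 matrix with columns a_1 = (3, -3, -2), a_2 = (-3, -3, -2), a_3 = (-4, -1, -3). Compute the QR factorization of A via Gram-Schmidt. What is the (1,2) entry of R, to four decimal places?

q_1 = a_1/‖a_1‖ = (3, -3, -2)/4.6904 = (0.6396, -0.6396, -0.4264).
r_{12} = q_1·a_2 = 0.8528.

r_{12} = 0.8528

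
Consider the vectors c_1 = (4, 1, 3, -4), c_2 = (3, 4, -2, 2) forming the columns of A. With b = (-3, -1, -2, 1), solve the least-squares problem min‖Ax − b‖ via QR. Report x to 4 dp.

x = (-0.5391, -0.1795)

q_1 = c_1/‖c_1‖ = (4, 1, 3, -4)/6.4807 = (0.6172, 0.1543, 0.4629, -0.6172).
r_{12} = q_1·c_2 = 0.3086.
u_2 = c_2 − 0.3086·q_1 = (2.8095, 3.9524, -2.1429, 2.1905).
‖u_2‖ = 5.7363, so q_2 = (0.4898, 0.6890, -0.3736, 0.3819).
Qᵀb = (-3.5490, -1.0294).
Back-substitute: x_2 = -1.0294/5.7363 = -0.1795.
x_1 = (-3.5490 − 0.3086·(-0.1795))/6.4807 = -0.5391.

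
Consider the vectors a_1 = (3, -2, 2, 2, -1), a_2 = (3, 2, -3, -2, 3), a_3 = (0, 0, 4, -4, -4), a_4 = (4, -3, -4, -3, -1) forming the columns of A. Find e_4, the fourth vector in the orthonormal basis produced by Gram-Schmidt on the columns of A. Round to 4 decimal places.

a_1 = (3, -2, 2, 2, -1); ‖a_1‖ = 4.6904, so e_1 = (0.6396, -0.4264, 0.4264, 0.4264, -0.2132).
e_1·a_2 = 0.6396·3 + (-0.4264)·2 + 0.4264·(-3) + 0.4264·(-2) + (-0.2132)·3 = -1.7056.
u_2 = a_2 + 1.7056·e_1 = (4.0909, 1.2727, -2.2727, -1.2727, 2.6364).
‖u_2‖ = 5.6649, so e_2 = (0.7222, 0.2247, -0.4012, -0.2247, 0.4654).
e_1·a_3 = 0.6396·0 + (-0.4264)·0 + 0.4264·4 + 0.4264·(-4) + (-0.2132)·(-4) = 0.8528; e_2·a_3 = 0.7222·0 + 0.2247·0 + (-0.4012)·4 + (-0.2247)·(-4) + 0.4654·(-4) = -2.5677.
u_3 = a_3 − 0.8528·e_1 + 2.5677·e_2 = (1.3088, 0.9405, 2.6062, -4.9405, -2.6232).
‖u_3‖ = 6.3781, so e_3 = (0.2052, 0.1475, 0.4086, -0.7746, -0.4113).
e_1·a_4 = 0.6396·4 + (-0.4264)·(-3) + 0.4264·(-4) + 0.4264·(-3) + (-0.2132)·(-1) = 1.0660; e_2·a_4 = 0.7222·4 + 0.2247·(-3) + (-0.4012)·(-4) + (-0.2247)·(-3) + 0.4654·(-1) = 4.0280; e_3·a_4 = 0.2052·4 + 0.1475·(-3) + 0.4086·(-4) + (-0.7746)·(-3) + (-0.4113)·(-1) = 1.4790.
u_4 = a_4 − 1.0660·e_1 − 4.0280·e_2 − 1.4790·e_3 = (0.1058, -3.6685, -3.4429, -1.4039, -2.0390).
‖u_4‖ = 5.6081, so e_4 = (0.0189, -0.6541, -0.6139, -0.2503, -0.3636).

e_4 = (0.0189, -0.6541, -0.6139, -0.2503, -0.3636)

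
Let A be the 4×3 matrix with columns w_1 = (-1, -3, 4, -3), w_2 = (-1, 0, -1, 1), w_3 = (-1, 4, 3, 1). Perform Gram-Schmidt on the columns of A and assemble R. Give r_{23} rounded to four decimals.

w_1 = (-1, -3, 4, -3); ‖w_1‖ = 5.9161, so e_1 = (-0.1690, -0.5071, 0.6761, -0.5071).
e_1·w_2 = (-0.1690)·(-1) + (-0.5071)·0 + 0.6761·(-1) + (-0.5071)·1 = -1.0142.
u_2 = w_2 + 1.0142·e_1 = (-1.1714, -0.5143, -0.3143, 0.4857).
‖u_2‖ = 1.4041, so e_2 = (-0.8343, -0.3663, -0.2238, 0.3459).
r_{23} = e_2·w_3 = -0.9564.

r_{23} = -0.9564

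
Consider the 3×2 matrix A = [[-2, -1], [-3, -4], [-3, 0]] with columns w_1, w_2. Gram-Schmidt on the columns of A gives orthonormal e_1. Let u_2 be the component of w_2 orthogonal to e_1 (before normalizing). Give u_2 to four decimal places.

u_2 = (0.2727, -2.0909, 1.9091)

w_1 = (-2, -3, -3); ‖w_1‖ = 4.6904, so e_1 = (-0.4264, -0.6396, -0.6396).
e_1·w_2 = (-0.4264)·(-1) + (-0.6396)·(-4) + (-0.6396)·0 = 2.9848.
u_2 = w_2 − 2.9848·e_1 = (0.2727, -2.0909, 1.9091).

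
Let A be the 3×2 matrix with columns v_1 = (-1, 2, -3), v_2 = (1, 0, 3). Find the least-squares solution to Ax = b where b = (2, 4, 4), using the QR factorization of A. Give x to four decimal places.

x = (2.0000, 3.4000)

e_1 = v_1/‖v_1‖ = (-1, 2, -3)/3.7417 = (-0.2673, 0.5345, -0.8018).
r_{12} = e_1·v_2 = -2.6726.
u_2 = v_2 + 2.6726·e_1 = (0.2857, 1.4286, 0.8571).
‖u_2‖ = 1.6903, so e_2 = (0.1690, 0.8452, 0.5071).
Qᵀb = (-1.6036, 5.7470).
Back-substitute: x_2 = 5.7470/1.6903 = 3.4000.
x_1 = (-1.6036 + 2.6726·3.4000)/3.7417 = 2.0000.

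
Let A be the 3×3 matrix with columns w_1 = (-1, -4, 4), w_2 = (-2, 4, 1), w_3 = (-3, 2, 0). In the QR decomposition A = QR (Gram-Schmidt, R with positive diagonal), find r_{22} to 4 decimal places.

q_1 = w_1/‖w_1‖ = (-1, -4, 4)/5.7446 = (-0.1741, -0.6963, 0.6963).
r_{12} = q_1·w_2 = -1.7408.
u_2 = w_2 + 1.7408·q_1 = (-2.3030, 2.7879, 2.2121).
r_{22} = ‖u_2‖ = 4.2391.

r_{22} = 4.2391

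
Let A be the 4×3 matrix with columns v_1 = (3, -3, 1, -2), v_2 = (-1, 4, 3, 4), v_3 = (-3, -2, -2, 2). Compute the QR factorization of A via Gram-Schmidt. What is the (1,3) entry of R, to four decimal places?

r_{13} = -1.8766

v_1 = (3, -3, 1, -2); ‖v_1‖ = 4.7958, so q_1 = (0.6255, -0.6255, 0.2085, -0.4170).
r_{13} = q_1·v_3 = -1.8766.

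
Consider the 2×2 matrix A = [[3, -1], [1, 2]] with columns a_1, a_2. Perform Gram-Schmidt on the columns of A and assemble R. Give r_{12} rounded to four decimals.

e_1 = a_1/‖a_1‖ = (3, 1)/3.1623 = (0.9487, 0.3162).
r_{12} = e_1·a_2 = -0.3162.

r_{12} = -0.3162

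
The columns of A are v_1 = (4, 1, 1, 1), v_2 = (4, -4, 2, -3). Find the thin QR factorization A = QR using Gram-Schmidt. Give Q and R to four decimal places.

v_1 = (4, 1, 1, 1); ‖v_1‖ = 4.3589, so q_1 = (0.9177, 0.2294, 0.2294, 0.2294).
q_1·v_2 = 0.9177·4 + 0.2294·(-4) + 0.2294·2 + 0.2294·(-3) = 2.5236.
u_2 = v_2 − 2.5236·q_1 = (1.6842, -4.5789, 1.4211, -3.5789).
‖u_2‖ = 6.2154, so q_2 = (0.2710, -0.7367, 0.2286, -0.5758).

Q = [[0.9177, 0.2710], [0.2294, -0.7367], [0.2294, 0.2286], [0.2294, -0.5758]], R = [[4.3589, 2.5236], [0.0000, 6.2154]]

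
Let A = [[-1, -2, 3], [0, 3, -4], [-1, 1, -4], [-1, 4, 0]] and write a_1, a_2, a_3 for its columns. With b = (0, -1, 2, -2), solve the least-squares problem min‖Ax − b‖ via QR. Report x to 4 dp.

a_1 = (-1, 0, -1, -1); ‖a_1‖ = 1.7321, so q_1 = (-0.5774, 0.0000, -0.5774, -0.5774).
q_1·a_2 = (-0.5774)·(-2) + 0.0000·3 + (-0.5774)·1 + (-0.5774)·4 = -1.7321.
u_2 = a_2 + 1.7321·q_1 = (-3.0000, 3.0000, 0.0000, 3.0000).
‖u_2‖ = 5.1962, so q_2 = (-0.5774, 0.5774, 0.0000, 0.5774).
q_1·a_3 = (-0.5774)·3 + 0.0000·(-4) + (-0.5774)·(-4) + (-0.5774)·0 = 0.5774; q_2·a_3 = (-0.5774)·3 + 0.5774·(-4) + (0.0000)·(-4) + 0.5774·0 = -4.0415.
u_3 = a_3 − 0.5774·q_1 + 4.0415·q_2 = (1.0000, -1.6667, -3.6667, 2.6667).
‖u_3‖ = 4.9329, so q_3 = (0.2027, -0.3379, -0.7433, 0.5406).
Qᵀb = (0.0000, -1.7321, -2.2299).
Back-substitute: x_3 = -2.2299/4.9329 = -0.4521.
x_2 = (-1.7321 + 4.0415·(-0.4521))/5.1962 = -0.6849.
x_1 = (0.0000 + 1.7321·(-0.6849) − 0.5774·(-0.4521))/1.7321 = -0.5342.

x = (-0.5342, -0.6849, -0.4521)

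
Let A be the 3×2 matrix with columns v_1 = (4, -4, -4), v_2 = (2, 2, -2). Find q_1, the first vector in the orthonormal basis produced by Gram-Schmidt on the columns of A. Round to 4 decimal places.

q_1 = v_1/‖v_1‖ = (4, -4, -4)/6.9282 = (0.5774, -0.5774, -0.5774).

q_1 = (0.5774, -0.5774, -0.5774)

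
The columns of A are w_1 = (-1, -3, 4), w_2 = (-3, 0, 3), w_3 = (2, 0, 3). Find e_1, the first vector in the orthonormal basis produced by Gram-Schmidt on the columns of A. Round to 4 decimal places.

e_1 = w_1/‖w_1‖ = (-1, -3, 4)/5.0990 = (-0.1961, -0.5883, 0.7845).

e_1 = (-0.1961, -0.5883, 0.7845)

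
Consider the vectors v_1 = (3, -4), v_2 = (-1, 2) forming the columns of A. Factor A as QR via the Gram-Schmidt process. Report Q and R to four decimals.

v_1 = (3, -4); ‖v_1‖ = 5.0000, so e_1 = (0.6000, -0.8000).
e_1·v_2 = 0.6000·(-1) + (-0.8000)·2 = -2.2000.
u_2 = v_2 + 2.2000·e_1 = (0.3200, 0.2400).
‖u_2‖ = 0.4000, so e_2 = (0.8000, 0.6000).

Q = [[0.6000, 0.8000], [-0.8000, 0.6000]], R = [[5.0000, -2.2000], [0.0000, 0.4000]]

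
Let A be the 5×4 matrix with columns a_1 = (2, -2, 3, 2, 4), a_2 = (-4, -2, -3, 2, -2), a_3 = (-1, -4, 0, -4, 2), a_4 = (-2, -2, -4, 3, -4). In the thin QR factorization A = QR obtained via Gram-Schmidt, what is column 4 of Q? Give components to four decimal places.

a_1 = (2, -2, 3, 2, 4); ‖a_1‖ = 6.0828, so q_1 = (0.3288, -0.3288, 0.4932, 0.3288, 0.6576).
q_1·a_2 = 0.3288·(-4) + (-0.3288)·(-2) + 0.4932·(-3) + 0.3288·2 + 0.6576·(-2) = -2.7948.
u_2 = a_2 + 2.7948·q_1 = (-3.0811, -2.9189, -1.6216, 2.9189, -0.1622).
‖u_2‖ = 5.4027, so q_2 = (-0.5703, -0.5403, -0.3002, 0.5403, -0.0300).
q_1·a_3 = 0.3288·(-1) + (-0.3288)·(-4) + 0.4932·0 + 0.3288·(-4) + 0.6576·2 = 0.9864; q_2·a_3 = (-0.5703)·(-1) + (-0.5403)·(-4) + (-0.3002)·0 + 0.5403·(-4) + (-0.0300)·2 = 0.5103.
u_3 = a_3 − 0.9864·q_1 − 0.5103·q_2 = (-1.0333, -3.4000, -0.3333, -4.6000, 1.3667).
‖u_3‖ = 5.9805, so q_3 = (-0.1728, -0.5685, -0.0557, -0.7692, 0.2285).
q_1·a_4 = 0.3288·(-2) + (-0.3288)·(-2) + 0.4932·(-4) + 0.3288·3 + 0.6576·(-4) = -3.6168; q_2·a_4 = (-0.5703)·(-2) + (-0.5403)·(-2) + (-0.3002)·(-4) + 0.5403·3 + (-0.0300)·(-4) = 5.1626; q_3·a_4 = (-0.1728)·(-2) + (-0.5685)·(-2) + (-0.0557)·(-4) + (-0.7692)·3 + 0.2285·(-4) = -1.5160.
u_4 = a_4 + 3.6168·q_1 − 5.1626·q_2 + 1.5160·q_3 = (1.8714, -1.2619, -0.7512, 0.2339, -1.1202).
‖u_4‖ = 2.6398, so q_4 = (0.7089, -0.4780, -0.2846, 0.0886, -0.4244).

q_4 = (0.7089, -0.4780, -0.2846, 0.0886, -0.4244)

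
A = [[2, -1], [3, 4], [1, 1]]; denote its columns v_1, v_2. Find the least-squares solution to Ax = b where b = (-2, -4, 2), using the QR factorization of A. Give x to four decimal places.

v_1 = (2, 3, 1); ‖v_1‖ = 3.7417, so e_1 = (0.5345, 0.8018, 0.2673).
e_1·v_2 = 0.5345·(-1) + 0.8018·4 + 0.2673·1 = 2.9399.
u_2 = v_2 − 2.9399·e_1 = (-2.5714, 1.6429, 0.2143).
‖u_2‖ = 3.0589, so e_2 = (-0.8406, 0.5371, 0.0701).
Qᵀb = (-3.7417, -0.3269).
Back-substitute: x_2 = -0.3269/3.0589 = -0.1069.
x_1 = (-3.7417 − 2.9399·(-0.1069))/3.7417 = -0.9160.

x = (-0.9160, -0.1069)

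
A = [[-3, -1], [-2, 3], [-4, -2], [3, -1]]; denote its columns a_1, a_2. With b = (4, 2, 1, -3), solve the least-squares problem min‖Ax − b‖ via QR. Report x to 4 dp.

x = (-0.7792, 0.3039)

q_1 = a_1/‖a_1‖ = (-3, -2, -4, 3)/6.1644 = (-0.4867, -0.3244, -0.6489, 0.4867).
r_{12} = q_1·a_2 = 0.3244.
u_2 = a_2 − 0.3244·q_1 = (-0.8421, 3.1053, -1.7895, -1.1579).
‖u_2‖ = 3.8594, so q_2 = (-0.2182, 0.8046, -0.4637, -0.3000).
Qᵀb = (-4.7044, 1.1728).
Back-substitute: x_2 = 1.1728/3.8594 = 0.3039.
x_1 = (-4.7044 − 0.3244·0.3039)/6.1644 = -0.7792.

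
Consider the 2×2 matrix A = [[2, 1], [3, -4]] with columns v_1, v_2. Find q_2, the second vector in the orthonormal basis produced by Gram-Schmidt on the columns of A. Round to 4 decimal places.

v_1 = (2, 3); ‖v_1‖ = 3.6056, so q_1 = (0.5547, 0.8321).
q_1·v_2 = 0.5547·1 + 0.8321·(-4) = -2.7735.
u_2 = v_2 + 2.7735·q_1 = (2.5385, -1.6923).
‖u_2‖ = 3.0509, so q_2 = (0.8321, -0.5547).

q_2 = (0.8321, -0.5547)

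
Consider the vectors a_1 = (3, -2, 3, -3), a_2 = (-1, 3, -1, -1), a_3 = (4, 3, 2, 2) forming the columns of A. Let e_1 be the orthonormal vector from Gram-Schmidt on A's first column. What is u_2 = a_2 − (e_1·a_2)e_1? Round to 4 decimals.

u_2 = (-0.1290, 2.4194, -0.1290, -1.8710)

a_1 = (3, -2, 3, -3); ‖a_1‖ = 5.5678, so e_1 = (0.5388, -0.3592, 0.5388, -0.5388).
e_1·a_2 = 0.5388·(-1) + (-0.3592)·3 + 0.5388·(-1) + (-0.5388)·(-1) = -1.6164.
u_2 = a_2 + 1.6164·e_1 = (-0.1290, 2.4194, -0.1290, -1.8710).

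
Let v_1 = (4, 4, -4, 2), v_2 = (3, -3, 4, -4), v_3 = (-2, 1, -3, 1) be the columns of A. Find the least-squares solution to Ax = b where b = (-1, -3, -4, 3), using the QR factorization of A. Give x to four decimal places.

v_1 = (4, 4, -4, 2); ‖v_1‖ = 7.2111, so q_1 = (0.5547, 0.5547, -0.5547, 0.2774).
q_1·v_2 = 0.5547·3 + 0.5547·(-3) + (-0.5547)·4 + 0.2774·(-4) = -3.3282.
u_2 = v_2 + 3.3282·q_1 = (4.8462, -1.1538, 2.1538, -3.0769).
‖u_2‖ = 6.2388, so q_2 = (0.7768, -0.1849, 0.3452, -0.4932).
q_1·v_3 = 0.5547·(-2) + 0.5547·1 + (-0.5547)·(-3) + 0.2774·1 = 1.3868; q_2·v_3 = 0.7768·(-2) + (-0.1849)·1 + 0.3452·(-3) + (-0.4932)·1 = -3.2674.
u_3 = v_3 − 1.3868·q_1 + 3.2674·q_2 = (-0.2312, -0.3735, -1.1028, -0.9960).
‖u_3‖ = 1.5496, so q_3 = (-0.1492, -0.2410, -0.7117, -0.6428).
Qᵀb = (0.8321, -3.0824, 1.7906).
Back-substitute: x_3 = 1.7906/1.5496 = 1.1556.
x_2 = (-3.0824 + 3.2674·1.1556)/6.2388 = 0.1111.
x_1 = (0.8321 + 3.3282·0.1111 − 1.3868·1.1556)/7.2111 = -0.0556.

x = (-0.0556, 0.1111, 1.1556)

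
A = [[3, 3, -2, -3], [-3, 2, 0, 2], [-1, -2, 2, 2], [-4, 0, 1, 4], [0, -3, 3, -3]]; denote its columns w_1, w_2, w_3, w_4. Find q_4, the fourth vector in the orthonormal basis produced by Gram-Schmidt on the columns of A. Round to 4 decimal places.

q_1 = w_1/‖w_1‖ = (3, -3, -1, -4, 0)/5.9161 = (0.5071, -0.5071, -0.1690, -0.6761, 0.0000).
r_{12} = q_1·w_2 = 0.8452.
u_2 = w_2 − 0.8452·q_1 = (2.5714, 2.4286, -1.8571, 0.5714, -3.0000).
‖u_2‖ = 5.0285, so q_2 = (0.5114, 0.4830, -0.3693, 0.1136, -0.5966).
r_{13} = q_1·w_3 = -2.0284; r_{23} = q_2·w_3 = -3.4376.
u_3 = w_3 + 2.0284·q_1 + 3.4376·q_2 = (0.7864, 0.6316, 0.3876, 0.0192, 0.9492).
‖u_3‖ = 1.4384, so q_3 = (0.5468, 0.4391, 0.2695, 0.0134, 0.6599).
r_{14} = q_1·w_4 = -5.5780; r_{24} = q_2·w_4 = 0.9375; r_{34} = q_3·w_4 = -2.1493.
u_4 = w_4 + 5.5780·q_1 − 0.9375·q_2 + 2.1493·q_3 = (0.5243, -0.3375, 1.9825, 0.1507, -1.0224).
‖u_4‖ = 2.3210, so q_4 = (0.2259, -0.1454, 0.8542, 0.0649, -0.4405).

q_4 = (0.2259, -0.1454, 0.8542, 0.0649, -0.4405)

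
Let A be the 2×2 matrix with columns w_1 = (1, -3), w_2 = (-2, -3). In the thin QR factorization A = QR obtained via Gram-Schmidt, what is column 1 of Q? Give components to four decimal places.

e_1 = (0.3162, -0.9487)

w_1 = (1, -3); ‖w_1‖ = 3.1623, so e_1 = (0.3162, -0.9487).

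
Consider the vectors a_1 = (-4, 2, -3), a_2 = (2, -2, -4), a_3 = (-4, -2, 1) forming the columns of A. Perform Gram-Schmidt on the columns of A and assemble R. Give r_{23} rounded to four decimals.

r_{23} = -1.6330

a_1 = (-4, 2, -3); ‖a_1‖ = 5.3852, so e_1 = (-0.7428, 0.3714, -0.5571).
e_1·a_2 = (-0.7428)·2 + 0.3714·(-2) + (-0.5571)·(-4) = 0.0000.
u_2 = a_2 + 0.0000·e_1 = (2.0000, -2.0000, -4.0000).
‖u_2‖ = 4.8990, so e_2 = (0.4082, -0.4082, -0.8165).
r_{23} = e_2·a_3 = -1.6330.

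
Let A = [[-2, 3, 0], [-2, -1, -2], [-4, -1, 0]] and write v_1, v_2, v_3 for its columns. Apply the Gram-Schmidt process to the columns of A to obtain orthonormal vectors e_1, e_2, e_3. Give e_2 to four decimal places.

v_1 = (-2, -2, -4); ‖v_1‖ = 4.8990, so e_1 = (-0.4082, -0.4082, -0.8165).
e_1·v_2 = (-0.4082)·3 + (-0.4082)·(-1) + (-0.8165)·(-1) = 0.0000.
u_2 = v_2 − 0.0000·e_1 = (3.0000, -1.0000, -1.0000).
‖u_2‖ = 3.3166, so e_2 = (0.9045, -0.3015, -0.3015).

e_2 = (0.9045, -0.3015, -0.3015)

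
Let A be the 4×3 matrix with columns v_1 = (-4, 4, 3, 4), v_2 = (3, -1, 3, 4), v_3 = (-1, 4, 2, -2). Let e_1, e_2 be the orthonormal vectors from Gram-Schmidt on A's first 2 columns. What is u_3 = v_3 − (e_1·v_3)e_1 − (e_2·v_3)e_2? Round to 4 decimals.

v_1 = (-4, 4, 3, 4); ‖v_1‖ = 7.5498, so e_1 = (-0.5298, 0.5298, 0.3974, 0.5298).
e_1·v_2 = (-0.5298)·3 + 0.5298·(-1) + 0.3974·3 + 0.5298·4 = 1.1921.
u_2 = v_2 − 1.1921·e_1 = (3.6316, -1.6316, 2.5263, 3.3684).
‖u_2‖ = 5.7947, so e_2 = (0.6267, -0.2816, 0.4360, 0.5813).
e_1·v_3 = (-0.5298)·(-1) + 0.5298·4 + 0.3974·2 + 0.5298·(-2) = 2.3842; e_2·v_3 = 0.6267·(-1) + (-0.2816)·4 + 0.4360·2 + 0.5813·(-2) = -2.0436.
u_3 = v_3 − 2.3842·e_1 + 2.0436·e_2 = (1.5439, 2.1614, 1.9436, -2.0752).

u_3 = (1.5439, 2.1614, 1.9436, -2.0752)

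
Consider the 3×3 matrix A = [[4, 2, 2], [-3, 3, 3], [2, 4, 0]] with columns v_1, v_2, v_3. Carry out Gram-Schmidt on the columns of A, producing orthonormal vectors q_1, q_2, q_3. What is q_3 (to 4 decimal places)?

q_3 = (0.6396, 0.4264, -0.6396)

v_1 = (4, -3, 2); ‖v_1‖ = 5.3852, so q_1 = (0.7428, -0.5571, 0.3714).
q_1·v_2 = 0.7428·2 + (-0.5571)·3 + 0.3714·4 = 1.2999.
u_2 = v_2 − 1.2999·q_1 = (1.0345, 3.7241, 3.5172).
‖u_2‖ = 5.2259, so q_2 = (0.1980, 0.7126, 0.6730).
q_1·v_3 = 0.7428·2 + (-0.5571)·3 + 0.3714·0 = -0.1857; q_2·v_3 = 0.1980·2 + 0.7126·3 + 0.6730·0 = 2.5338.
u_3 = v_3 + 0.1857·q_1 − 2.5338·q_2 = (1.6364, 1.0909, -1.6364).
‖u_3‖ = 2.5584, so q_3 = (0.6396, 0.4264, -0.6396).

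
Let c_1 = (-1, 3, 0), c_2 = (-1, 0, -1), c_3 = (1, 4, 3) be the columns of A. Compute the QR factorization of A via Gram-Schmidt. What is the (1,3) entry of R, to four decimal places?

e_1 = c_1/‖c_1‖ = (-1, 3, 0)/3.1623 = (-0.3162, 0.9487, 0.0000).
r_{13} = e_1·c_3 = 3.4785.

r_{13} = 3.4785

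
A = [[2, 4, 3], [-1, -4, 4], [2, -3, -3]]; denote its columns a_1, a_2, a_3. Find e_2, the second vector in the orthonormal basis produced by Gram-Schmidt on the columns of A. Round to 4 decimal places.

e_2 = (0.4384, -0.5480, -0.7124)

a_1 = (2, -1, 2); ‖a_1‖ = 3.0000, so e_1 = (0.6667, -0.3333, 0.6667).
e_1·a_2 = 0.6667·4 + (-0.3333)·(-4) + 0.6667·(-3) = 2.0000.
u_2 = a_2 − 2.0000·e_1 = (2.6667, -3.3333, -4.3333).
‖u_2‖ = 6.0828, so e_2 = (0.4384, -0.5480, -0.7124).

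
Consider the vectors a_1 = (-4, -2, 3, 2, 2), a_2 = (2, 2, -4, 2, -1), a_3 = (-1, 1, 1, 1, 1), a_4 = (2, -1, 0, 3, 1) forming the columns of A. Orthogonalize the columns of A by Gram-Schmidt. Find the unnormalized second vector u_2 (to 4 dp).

u_2 = (-0.3784, 0.8108, -2.2162, 3.1892, 0.1892)

a_1 = (-4, -2, 3, 2, 2); ‖a_1‖ = 6.0828, so e_1 = (-0.6576, -0.3288, 0.4932, 0.3288, 0.3288).
e_1·a_2 = (-0.6576)·2 + (-0.3288)·2 + 0.4932·(-4) + 0.3288·2 + 0.3288·(-1) = -3.6168.
u_2 = a_2 + 3.6168·e_1 = (-0.3784, 0.8108, -2.2162, 3.1892, 0.1892).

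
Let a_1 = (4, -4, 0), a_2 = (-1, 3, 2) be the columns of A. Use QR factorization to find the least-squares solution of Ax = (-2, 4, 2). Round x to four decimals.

q_1 = a_1/‖a_1‖ = (4, -4, 0)/5.6569 = (0.7071, -0.7071, 0.0000).
r_{12} = q_1·a_2 = -2.8284.
u_2 = a_2 + 2.8284·q_1 = (1.0000, 1.0000, 2.0000).
‖u_2‖ = 2.4495, so q_2 = (0.4082, 0.4082, 0.8165).
Qᵀb = (-4.2426, 2.4495).
Back-substitute: x_2 = 2.4495/2.4495 = 1.0000.
x_1 = (-4.2426 + 2.8284·1.0000)/5.6569 = -0.2500.

x = (-0.2500, 1.0000)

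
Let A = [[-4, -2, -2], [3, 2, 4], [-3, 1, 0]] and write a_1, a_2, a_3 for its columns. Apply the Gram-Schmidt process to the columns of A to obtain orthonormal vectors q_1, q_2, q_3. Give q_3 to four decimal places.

a_1 = (-4, 3, -3); ‖a_1‖ = 5.8310, so q_1 = (-0.6860, 0.5145, -0.5145).
q_1·a_2 = (-0.6860)·(-2) + 0.5145·2 + (-0.5145)·1 = 1.8865.
u_2 = a_2 − 1.8865·q_1 = (-0.7059, 1.0294, 1.9706).
‖u_2‖ = 2.3326, so q_2 = (-0.3026, 0.4413, 0.8448).
q_1·a_3 = (-0.6860)·(-2) + 0.5145·4 + (-0.5145)·0 = 3.4300; q_2·a_3 = (-0.3026)·(-2) + 0.4413·4 + 0.8448·0 = 2.3705.
u_3 = a_3 − 3.4300·q_1 − 2.3705·q_2 = (1.0703, 1.1892, -0.2378).
‖u_3‖ = 1.6175, so q_3 = (0.6617, 0.7352, -0.1470).

q_3 = (0.6617, 0.7352, -0.1470)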